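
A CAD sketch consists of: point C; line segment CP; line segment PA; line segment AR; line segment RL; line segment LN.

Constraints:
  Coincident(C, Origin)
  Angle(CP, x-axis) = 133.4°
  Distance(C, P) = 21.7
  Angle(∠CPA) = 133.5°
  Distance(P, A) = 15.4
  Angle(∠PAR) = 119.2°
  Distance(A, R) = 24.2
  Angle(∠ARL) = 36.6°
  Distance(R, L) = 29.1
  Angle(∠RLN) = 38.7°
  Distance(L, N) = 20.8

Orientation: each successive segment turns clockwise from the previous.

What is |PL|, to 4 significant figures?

9.220

C is at the origin; CP runs at 133.4° with length 21.7, so P = (-14.91, 15.77). ∠CPA = 133.5° gives PA at 86.90° from the x-axis; with |PA| = 15.4, A = (-14.08, 31.14). ∠PAR = 119.2° gives AR at 26.10° from the x-axis; with |AR| = 24.2, R = (7.655, 41.79). ∠ARL = 36.6° gives RL at -117.3° from the x-axis; with |RL| = 29.1, L = (-5.691, 15.93). Then |PL| = |L − P| = 9.220.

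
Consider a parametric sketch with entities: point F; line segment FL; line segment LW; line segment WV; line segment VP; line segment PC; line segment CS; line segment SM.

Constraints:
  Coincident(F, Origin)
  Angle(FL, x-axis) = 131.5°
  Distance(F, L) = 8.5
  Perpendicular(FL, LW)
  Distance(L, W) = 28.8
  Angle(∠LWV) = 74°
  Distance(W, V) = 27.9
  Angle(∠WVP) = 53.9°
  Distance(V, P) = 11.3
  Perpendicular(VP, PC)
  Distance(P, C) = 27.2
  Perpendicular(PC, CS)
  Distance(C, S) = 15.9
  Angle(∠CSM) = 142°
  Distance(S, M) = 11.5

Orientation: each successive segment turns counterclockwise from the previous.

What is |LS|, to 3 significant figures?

47.4

F is at the origin; FL runs at 131.5° with length 8.5, so L = (-5.63, 6.37). FL is perpendicular to LW, so LW runs at -138°; with |LW| = 28.8, W = (-27.2, -12.7). ∠LWV = 74.0° gives WV at -32.5° from the x-axis; with |WV| = 27.9, V = (-3.67, -27.7). ∠WVP = 53.9° gives VP at 93.6° from the x-axis; with |VP| = 11.3, P = (-4.38, -16.4). VP is perpendicular to PC, so PC runs at -176°; with |PC| = 27.2, C = (-31.5, -18.1). The perpendicularity gives CS at right angles to PC, so CS runs at -86.4°; with |CS| = 15.9, S = (-30.5, -34.0). Then |LS| = |S − L| = 47.4.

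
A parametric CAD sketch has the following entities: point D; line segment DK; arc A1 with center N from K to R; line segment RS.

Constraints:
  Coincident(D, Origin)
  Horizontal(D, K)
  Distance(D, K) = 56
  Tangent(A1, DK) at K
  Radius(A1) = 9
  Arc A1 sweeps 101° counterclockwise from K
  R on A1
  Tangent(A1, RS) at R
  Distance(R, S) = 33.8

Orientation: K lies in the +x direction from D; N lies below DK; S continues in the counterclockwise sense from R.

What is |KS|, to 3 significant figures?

44.0

On A1, K sits at bearing 90° from N; a 101° counterclockwise sweep puts R at bearing 191°, so R = N + 9.0·(cos 191°, sin 191°) = (47.2, -10.7). Tangency of A1 to RS means the radius NR is perpendicular to RS, so RS runs along (−sin 191°, cos 191°); with |RS| = 33.8, S = (53.6, -43.9). Then |KS| = |S − K| = 44.0.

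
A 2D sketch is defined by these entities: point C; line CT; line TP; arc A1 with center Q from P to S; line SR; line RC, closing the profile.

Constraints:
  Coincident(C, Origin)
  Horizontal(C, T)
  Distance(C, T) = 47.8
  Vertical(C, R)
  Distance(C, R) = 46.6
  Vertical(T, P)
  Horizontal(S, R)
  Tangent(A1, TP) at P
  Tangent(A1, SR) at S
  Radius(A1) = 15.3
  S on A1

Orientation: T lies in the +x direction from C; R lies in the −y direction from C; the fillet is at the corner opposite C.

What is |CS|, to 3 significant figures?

56.8

C is at the origin; C and T share the same y with |CT| = 47.8 and T on the +x side, so T = (47.8, 0.00). C and R share the same x with |CR| = 46.6 and R on the −y side, so R = (0.00, -46.6). The virtual corner opposite C is at (47.8, -46.6). The tangent condition forces QP to be normal to TP and A1 meets SR tangentially, so QS is at right angles to SR, with radius 15.3, so the center Q sits 15.3 in from both sides at Q = (32.5, -31.3). That places the tangent points at P = (47.8, -31.3) on TP and S = (32.5, -46.6) on SR. Then |CS| = |S − C| = 56.8.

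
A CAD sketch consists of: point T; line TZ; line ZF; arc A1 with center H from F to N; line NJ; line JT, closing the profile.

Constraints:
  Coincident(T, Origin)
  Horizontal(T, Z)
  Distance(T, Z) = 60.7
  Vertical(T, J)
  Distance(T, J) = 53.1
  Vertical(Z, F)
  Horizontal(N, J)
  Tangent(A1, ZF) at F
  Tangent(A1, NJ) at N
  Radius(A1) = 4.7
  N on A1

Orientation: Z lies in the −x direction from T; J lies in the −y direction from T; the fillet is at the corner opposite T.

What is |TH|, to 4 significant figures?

74.02

T and J share the same x with |TJ| = 53.1 and J on the −y side, so J = (0.000, -53.10). The virtual corner opposite T is at (-60.70, -53.10). The tangent condition forces HF to be normal to ZF and the tangent condition forces HN to be normal to NJ, with radius 4.7, so the center H sits 4.7 in from both sides at H = (-56.00, -48.40). Then |TH| = |H − T| = 74.02.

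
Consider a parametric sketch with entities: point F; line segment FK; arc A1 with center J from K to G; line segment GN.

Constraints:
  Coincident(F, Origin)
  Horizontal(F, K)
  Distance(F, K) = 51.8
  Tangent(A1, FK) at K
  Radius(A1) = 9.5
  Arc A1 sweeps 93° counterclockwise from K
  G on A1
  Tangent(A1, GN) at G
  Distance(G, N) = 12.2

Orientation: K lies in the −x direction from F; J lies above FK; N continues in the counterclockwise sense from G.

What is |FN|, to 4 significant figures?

48.34

On A1, K sits at bearing -90° from J; a 93° counterclockwise sweep puts G at bearing 3°, so G = J + 9.5·(cos 3°, sin 3°) = (-42.31, 9.997). Tangency of A1 to GN means the radius JG is perpendicular to GN, so GN runs along (−sin 3°, cos 3°); with |GN| = 12.2, N = (-42.95, 22.18). Then |FN| = |N − F| = 48.34.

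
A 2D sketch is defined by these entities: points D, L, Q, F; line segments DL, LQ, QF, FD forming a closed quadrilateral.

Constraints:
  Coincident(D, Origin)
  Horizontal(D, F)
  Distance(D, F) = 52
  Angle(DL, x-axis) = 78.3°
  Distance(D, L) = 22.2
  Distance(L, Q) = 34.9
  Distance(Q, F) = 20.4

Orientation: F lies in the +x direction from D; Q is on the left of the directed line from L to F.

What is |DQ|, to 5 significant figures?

41.874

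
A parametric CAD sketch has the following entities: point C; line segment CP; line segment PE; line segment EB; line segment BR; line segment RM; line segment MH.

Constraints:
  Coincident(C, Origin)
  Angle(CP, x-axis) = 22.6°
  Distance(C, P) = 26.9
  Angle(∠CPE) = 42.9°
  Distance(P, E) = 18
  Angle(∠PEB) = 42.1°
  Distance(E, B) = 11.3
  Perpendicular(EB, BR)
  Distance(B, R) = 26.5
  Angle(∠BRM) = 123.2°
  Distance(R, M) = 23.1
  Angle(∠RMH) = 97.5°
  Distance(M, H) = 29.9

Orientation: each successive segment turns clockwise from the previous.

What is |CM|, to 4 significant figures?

57.14

C is at the origin; CP runs at 22.6° with length 26.9, so P = (24.83, 10.34). ∠CPE = 42.9° gives PE at -114.5° from the x-axis; with |PE| = 18.0, E = (17.37, -6.042). ∠PEB = 42.1° gives EB at 107.6° from the x-axis; with |EB| = 11.3, B = (13.95, 4.729). The perpendicularity gives BR at right angles to EB, so BR runs at 17.60°; with |BR| = 26.5, R = (39.21, 12.74). ∠BRM = 123.2° gives RM at -39.20° from the x-axis; with |RM| = 23.1, M = (57.11, -1.858). Then |CM| = |M − C| = 57.14.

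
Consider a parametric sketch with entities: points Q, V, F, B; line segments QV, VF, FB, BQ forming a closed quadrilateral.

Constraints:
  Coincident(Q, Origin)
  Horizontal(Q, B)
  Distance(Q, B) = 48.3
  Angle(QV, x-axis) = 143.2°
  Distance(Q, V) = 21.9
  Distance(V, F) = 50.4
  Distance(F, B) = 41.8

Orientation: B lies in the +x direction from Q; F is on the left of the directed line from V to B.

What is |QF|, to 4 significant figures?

45.29

Checks: |VF| = 50.40 ✓; |FB| = 41.80 ✓.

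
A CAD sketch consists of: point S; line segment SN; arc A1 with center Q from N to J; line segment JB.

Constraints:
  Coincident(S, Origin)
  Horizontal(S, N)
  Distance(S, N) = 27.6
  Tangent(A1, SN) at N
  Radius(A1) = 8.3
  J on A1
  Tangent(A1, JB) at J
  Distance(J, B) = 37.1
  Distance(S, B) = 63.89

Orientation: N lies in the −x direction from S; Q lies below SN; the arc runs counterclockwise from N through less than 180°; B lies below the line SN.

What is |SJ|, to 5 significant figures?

35.356

S is at the origin; S and N share the same y with |SN| = 27.6 and N on the −x side, so N = (-27.600, 0.0000). Since A1 is tangent to SN there, QN ⟂ SN, so Q = N + (0, -8.3) = (-27.600, -8.3000). Since QJ ⟂ JB (tangency), |QB| = √(8.3² + 37.1²) = 38.017 regardless of where J sits on A1. So B lies on both circle(S, 63.89) and circle(Q, 38.017); the below-SN intersection is B = (-51.403, -37.944). J is the foot of the tangent from B: J = (-35.050, -4.6417).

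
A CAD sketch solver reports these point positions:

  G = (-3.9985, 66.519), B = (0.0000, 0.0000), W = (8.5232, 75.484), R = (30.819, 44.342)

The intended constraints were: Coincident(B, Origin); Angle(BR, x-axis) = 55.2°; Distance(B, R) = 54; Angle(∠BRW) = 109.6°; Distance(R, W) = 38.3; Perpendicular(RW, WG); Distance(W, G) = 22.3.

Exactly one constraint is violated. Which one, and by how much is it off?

Distance(W, G) = 22.3 — off by 6.90.

B = (0.00, 0.00) ✓; BR at 55.20° ✓; |BR| = 54.00 ✓; ∠BRW = 109.6° ✓; |RW| = 38.30 ✓; ∠(RW, WG) = 90.00° ✓; |WG| = 15.40 ✗.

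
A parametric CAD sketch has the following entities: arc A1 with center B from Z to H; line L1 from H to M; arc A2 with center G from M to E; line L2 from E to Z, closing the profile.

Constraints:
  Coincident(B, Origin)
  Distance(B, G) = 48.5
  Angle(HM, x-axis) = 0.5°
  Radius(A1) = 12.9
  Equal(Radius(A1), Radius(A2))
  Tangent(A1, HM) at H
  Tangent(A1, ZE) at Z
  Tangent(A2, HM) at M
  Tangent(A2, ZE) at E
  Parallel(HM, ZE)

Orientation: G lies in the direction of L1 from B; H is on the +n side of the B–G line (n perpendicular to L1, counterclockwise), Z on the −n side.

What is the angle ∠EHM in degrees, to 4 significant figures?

28.01°

The slot axis is L1's direction at 0.5°, so u = (cos 0.5°, sin 0.5°) = (1.000, 0.008727) and n = (−sin 0.5°, cos 0.5°) = (-0.008727, 1.000). B is at the origin and G lies 48.5 along u from B, so G = 48.5·u = (48.50, 0.4232). Tangency of A1 to both parallel lines with radius 12.9 puts H and Z at B ± 12.9·n: H = (-0.1126, 12.90), Z = (0.1126, -12.90). Equal radii place M and E the same way about G: M = G + 12.9·n = (48.39, 13.32), E = G − 12.9·n = (48.61, -12.48). Then cos ∠EHM = HE·HM / (|HE||HM|), giving 28.01°.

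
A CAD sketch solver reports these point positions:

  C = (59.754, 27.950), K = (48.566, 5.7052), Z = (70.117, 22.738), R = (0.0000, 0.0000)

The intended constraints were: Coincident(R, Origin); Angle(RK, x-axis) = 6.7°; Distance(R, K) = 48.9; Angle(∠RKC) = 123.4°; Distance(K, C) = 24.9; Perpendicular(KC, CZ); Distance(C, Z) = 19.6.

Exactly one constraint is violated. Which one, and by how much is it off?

Distance(C, Z) = 19.6 — off by 8.00.

R = (0.00, 0.00) ✓; RK at 6.700° ✓; |RK| = 48.90 ✓; ∠RKC = 123.4° ✓; |KC| = 24.90 ✓; ∠(KC, CZ) = 90.00° ✓; |CZ| = 11.60 ✗.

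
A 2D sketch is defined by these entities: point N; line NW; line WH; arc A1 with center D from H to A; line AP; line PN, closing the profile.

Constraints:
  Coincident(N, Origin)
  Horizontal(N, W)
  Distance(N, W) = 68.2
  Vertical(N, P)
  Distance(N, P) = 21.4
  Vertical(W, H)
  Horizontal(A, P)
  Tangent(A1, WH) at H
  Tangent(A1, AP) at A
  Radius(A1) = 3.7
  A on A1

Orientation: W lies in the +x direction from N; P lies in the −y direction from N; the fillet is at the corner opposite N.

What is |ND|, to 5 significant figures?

66.885

N is at the origin; NW is horizontal with |NW| = 68.2 and W on the +x side, so W = (68.200, 0.0000). N and P share the same x with |NP| = 21.4 and P on the −y side, so P = (0.0000, -21.400). The virtual corner opposite N is at (68.200, -21.400). Tangency of A1 to WH means the radius DH is perpendicular to WH and the tangent condition forces DA to be normal to AP, with radius 3.7, so the center D sits 3.7 in from both sides at D = (64.500, -17.700). Then |ND| = |D − N| = 66.885.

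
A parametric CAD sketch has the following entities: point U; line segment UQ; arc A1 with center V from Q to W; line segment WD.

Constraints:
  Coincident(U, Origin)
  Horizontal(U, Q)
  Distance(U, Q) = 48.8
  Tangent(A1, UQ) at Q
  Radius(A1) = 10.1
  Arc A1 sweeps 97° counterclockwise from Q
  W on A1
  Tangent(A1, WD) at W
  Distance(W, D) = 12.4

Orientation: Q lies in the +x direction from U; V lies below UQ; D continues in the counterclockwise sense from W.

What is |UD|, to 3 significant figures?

46.7

U is at the origin; UQ is horizontal with |UQ| = 48.8 and Q on the +x side, so Q = (48.8, 0.00). A1 meets UQ tangentially, so VQ is at right angles to UQ, so V = Q + (0, -10.1) = (48.8, -10.1). On A1, Q sits at bearing 90° from V; a 97° counterclockwise sweep puts W at bearing 187°, so W = V + 10.1·(cos 187°, sin 187°) = (38.8, -11.3). The tangent condition forces VW to be normal to WD, so WD runs along (−sin 187°, cos 187°); with |WD| = 12.4, D = (40.3, -23.6). Then |UD| = |D − U| = 46.7.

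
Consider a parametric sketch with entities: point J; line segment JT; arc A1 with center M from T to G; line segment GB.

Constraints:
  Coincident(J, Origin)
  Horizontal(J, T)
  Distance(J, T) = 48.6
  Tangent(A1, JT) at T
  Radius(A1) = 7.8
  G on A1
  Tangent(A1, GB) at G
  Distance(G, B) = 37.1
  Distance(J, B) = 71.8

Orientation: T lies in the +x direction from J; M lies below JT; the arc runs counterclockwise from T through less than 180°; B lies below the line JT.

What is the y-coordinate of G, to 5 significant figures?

-10.855

Checks: |MG| = 7.800 ✓; ∠(MG, GB) = 90.00° ✓; |GB| = 37.10 ✓; |JB| = 71.80 ✓.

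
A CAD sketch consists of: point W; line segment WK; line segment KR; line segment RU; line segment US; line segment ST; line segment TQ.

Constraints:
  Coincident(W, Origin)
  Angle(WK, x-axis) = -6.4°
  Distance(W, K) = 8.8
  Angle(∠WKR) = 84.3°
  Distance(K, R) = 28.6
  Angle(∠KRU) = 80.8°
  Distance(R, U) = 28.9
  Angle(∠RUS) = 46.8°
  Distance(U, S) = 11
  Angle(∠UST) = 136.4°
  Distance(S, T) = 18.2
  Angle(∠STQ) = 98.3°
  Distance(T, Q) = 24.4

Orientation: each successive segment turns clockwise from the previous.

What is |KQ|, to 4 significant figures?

43.56

∠UST = 136.4° gives ST at -18.10° from the x-axis; with |ST| = 18.2, T = (3.052, -19.37). ∠STQ = 98.3° gives TQ at -99.80° from the x-axis; with |TQ| = 24.4, Q = (-1.101, -43.41). Then |KQ| = |Q − K| = 43.56.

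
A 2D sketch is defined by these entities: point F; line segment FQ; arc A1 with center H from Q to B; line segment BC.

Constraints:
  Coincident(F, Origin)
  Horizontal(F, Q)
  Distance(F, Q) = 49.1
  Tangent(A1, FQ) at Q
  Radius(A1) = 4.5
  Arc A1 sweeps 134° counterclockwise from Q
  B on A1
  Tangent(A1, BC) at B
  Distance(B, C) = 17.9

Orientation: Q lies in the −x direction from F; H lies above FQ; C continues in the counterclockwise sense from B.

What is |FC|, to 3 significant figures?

61.8

On A1, Q sits at bearing -90° from H; a 134° counterclockwise sweep puts B at bearing 44°, so B = H + 4.5·(cos 44°, sin 44°) = (-45.9, 7.63). Tangency of A1 to BC means the radius HB is perpendicular to BC, so BC runs along (−sin 44°, cos 44°); with |BC| = 17.9, C = (-58.3, 20.5). Then |FC| = |C − F| = 61.8.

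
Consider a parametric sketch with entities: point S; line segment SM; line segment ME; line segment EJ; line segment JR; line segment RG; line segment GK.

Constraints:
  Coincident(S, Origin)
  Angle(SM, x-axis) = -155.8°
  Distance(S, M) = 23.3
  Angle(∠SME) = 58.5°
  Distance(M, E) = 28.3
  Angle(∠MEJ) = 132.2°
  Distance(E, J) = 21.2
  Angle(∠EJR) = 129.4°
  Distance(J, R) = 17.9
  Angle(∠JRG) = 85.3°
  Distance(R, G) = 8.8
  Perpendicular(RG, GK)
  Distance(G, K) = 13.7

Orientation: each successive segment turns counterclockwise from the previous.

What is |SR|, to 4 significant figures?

30.88

S is at the origin; SM runs at -155.8° with length 23.3, so M = (-21.25, -9.551). ∠SME = 58.5° gives ME at -34.30° from the x-axis; with |ME| = 28.3, E = (2.126, -25.50). ∠MEJ = 132.2° gives EJ at 13.50° from the x-axis; with |EJ| = 21.2, J = (22.74, -20.55). ∠EJR = 129.4° gives JR at 64.10° from the x-axis; with |JR| = 17.9, R = (30.56, -4.448). Then |SR| = |R − S| = 30.88.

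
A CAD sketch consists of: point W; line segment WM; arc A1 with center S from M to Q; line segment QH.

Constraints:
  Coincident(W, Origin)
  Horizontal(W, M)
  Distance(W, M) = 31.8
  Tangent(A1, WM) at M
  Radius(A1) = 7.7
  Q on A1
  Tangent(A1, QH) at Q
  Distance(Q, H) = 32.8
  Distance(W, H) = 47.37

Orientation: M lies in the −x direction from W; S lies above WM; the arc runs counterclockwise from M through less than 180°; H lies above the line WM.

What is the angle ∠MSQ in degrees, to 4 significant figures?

90.59°

W is at the origin; WM is horizontal with |WM| = 31.8 and M on the −x side, so M = (-31.80, 0.000). A1 meets WM tangentially, so SM is at right angles to WM, so S = M + (0, 7.7) = (-31.80, 7.700). Since SQ ⟂ QH (tangency), |SH| = √(7.7² + 32.8²) = 33.69 regardless of where Q sits on A1. So H lies on both circle(W, 47.37) and circle(S, 33.69); the above-WM intersection is H = (-24.44, 40.58). Q is the foot of the tangent from H: Q = (-24.10, 7.780).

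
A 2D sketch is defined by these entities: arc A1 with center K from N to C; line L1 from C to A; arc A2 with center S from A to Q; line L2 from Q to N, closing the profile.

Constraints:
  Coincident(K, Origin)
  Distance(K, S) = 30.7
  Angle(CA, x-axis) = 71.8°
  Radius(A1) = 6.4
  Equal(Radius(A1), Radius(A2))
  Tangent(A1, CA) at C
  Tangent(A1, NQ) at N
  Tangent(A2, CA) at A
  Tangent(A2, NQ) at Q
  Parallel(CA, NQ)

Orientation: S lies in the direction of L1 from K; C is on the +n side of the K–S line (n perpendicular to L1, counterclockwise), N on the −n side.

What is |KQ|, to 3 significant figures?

31.4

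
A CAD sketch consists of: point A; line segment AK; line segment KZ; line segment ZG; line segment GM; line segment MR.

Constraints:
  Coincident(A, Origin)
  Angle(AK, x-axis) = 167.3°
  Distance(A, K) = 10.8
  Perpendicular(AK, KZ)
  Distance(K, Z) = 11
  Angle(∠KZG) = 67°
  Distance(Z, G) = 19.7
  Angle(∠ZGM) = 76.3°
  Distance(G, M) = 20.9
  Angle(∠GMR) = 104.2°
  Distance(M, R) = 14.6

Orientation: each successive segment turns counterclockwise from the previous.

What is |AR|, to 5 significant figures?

20.237

A is at the origin; AK runs at 167.3° with length 10.8, so K = (-10.536, 2.3743). AK ⟂ KZ, so KZ runs at -102.70°; with |KZ| = 11.0, Z = (-12.954, -8.3565). ∠KZG = 67.0° gives ZG at 10.300° from the x-axis; with |ZG| = 19.7, G = (6.4285, -4.8341). ∠ZGM = 76.3° gives GM at 114.00° from the x-axis; with |GM| = 20.9, M = (-2.0723, 14.259). ∠GMR = 104.2° gives MR at -170.20° from the x-axis; with |MR| = 14.6, R = (-16.459, 11.774). Then |AR| = |R − A| = 20.237.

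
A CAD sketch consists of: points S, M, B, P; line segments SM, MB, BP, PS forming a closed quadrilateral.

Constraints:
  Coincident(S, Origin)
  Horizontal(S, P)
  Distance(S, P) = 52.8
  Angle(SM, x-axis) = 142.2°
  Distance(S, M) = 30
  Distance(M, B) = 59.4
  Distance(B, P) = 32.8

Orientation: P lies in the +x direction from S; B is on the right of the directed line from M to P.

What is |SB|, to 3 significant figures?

29.4

Checks: |MB| = 59.40 ✓; |BP| = 32.80 ✓.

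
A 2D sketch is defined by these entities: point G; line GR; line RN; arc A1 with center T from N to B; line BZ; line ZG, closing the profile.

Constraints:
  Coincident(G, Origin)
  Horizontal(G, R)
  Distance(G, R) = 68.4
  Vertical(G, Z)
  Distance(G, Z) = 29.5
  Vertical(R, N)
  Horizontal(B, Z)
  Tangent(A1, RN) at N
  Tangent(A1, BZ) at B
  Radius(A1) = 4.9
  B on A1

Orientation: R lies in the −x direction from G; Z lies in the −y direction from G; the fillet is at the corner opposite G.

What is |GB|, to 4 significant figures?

70.02

The virtual corner opposite G is at (-68.40, -29.50). Since A1 is tangent to RN there, TN ⟂ RN and tangency of A1 to BZ means the radius TB is perpendicular to BZ, with radius 4.9, so the center T sits 4.9 in from both sides at T = (-63.50, -24.60). That places the tangent points at N = (-68.40, -24.60) on RN and B = (-63.50, -29.50) on BZ. Then |GB| = |B − G| = 70.02.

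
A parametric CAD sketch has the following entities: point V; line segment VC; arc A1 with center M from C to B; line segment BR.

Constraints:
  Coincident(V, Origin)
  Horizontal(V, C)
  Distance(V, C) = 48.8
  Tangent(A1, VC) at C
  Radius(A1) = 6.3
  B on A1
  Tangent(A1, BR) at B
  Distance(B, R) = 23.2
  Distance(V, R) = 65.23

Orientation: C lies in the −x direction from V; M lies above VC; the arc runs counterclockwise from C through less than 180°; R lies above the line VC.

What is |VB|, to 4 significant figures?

45.17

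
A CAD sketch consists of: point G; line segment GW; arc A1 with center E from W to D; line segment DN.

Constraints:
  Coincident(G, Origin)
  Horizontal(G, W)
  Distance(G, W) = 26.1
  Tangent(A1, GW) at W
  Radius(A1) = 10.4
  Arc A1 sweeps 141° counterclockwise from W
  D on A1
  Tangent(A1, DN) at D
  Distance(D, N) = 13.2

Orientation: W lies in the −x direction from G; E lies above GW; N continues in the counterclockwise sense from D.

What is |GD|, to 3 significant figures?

26.9

G is at the origin; G and W share the same y with |GW| = 26.1 and W on the −x side, so W = (-26.1, 0.00). Since A1 is tangent to GW there, EW ⟂ GW, so E = W + (0, 10.4) = (-26.1, 10.4). On A1, W sits at bearing -90° from E; a 141° counterclockwise sweep puts D at bearing 51°, so D = E + 10.4·(cos 51°, sin 51°) = (-19.6, 18.5). Then |GD| = |D − G| = 26.9.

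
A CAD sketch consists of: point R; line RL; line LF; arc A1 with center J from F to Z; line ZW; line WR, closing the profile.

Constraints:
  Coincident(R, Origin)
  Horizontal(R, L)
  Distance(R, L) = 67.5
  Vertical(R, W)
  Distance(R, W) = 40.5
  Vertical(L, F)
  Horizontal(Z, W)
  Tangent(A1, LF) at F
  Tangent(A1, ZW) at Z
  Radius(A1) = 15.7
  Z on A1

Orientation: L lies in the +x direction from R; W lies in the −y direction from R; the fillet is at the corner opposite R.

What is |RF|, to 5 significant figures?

71.912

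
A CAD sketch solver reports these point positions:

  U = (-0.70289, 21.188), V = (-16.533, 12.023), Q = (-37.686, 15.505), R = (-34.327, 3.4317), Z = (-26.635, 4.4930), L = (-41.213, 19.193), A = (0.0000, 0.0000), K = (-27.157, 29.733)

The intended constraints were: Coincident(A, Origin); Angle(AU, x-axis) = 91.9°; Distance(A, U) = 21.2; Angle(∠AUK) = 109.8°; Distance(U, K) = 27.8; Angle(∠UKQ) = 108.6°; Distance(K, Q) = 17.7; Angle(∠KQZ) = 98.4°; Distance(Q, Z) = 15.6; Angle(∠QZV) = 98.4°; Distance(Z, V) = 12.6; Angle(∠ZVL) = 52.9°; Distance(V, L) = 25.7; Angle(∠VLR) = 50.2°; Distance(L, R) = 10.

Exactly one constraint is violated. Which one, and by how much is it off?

Distance(L, R) = 10 — off by 7.20.

A = (0.00, 0.00) ✓; AU at 91.90° ✓; |AU| = 21.20 ✓; ∠AUK = 109.8° ✓; |UK| = 27.80 ✓; ∠UKQ = 108.6° ✓; |KQ| = 17.70 ✓; ∠KQZ = 98.40° ✓; |QZ| = 15.60 ✓; ∠QZV = 98.40° ✓; |ZV| = 12.60 ✓; ∠ZVL = 52.90° ✓; |VL| = 25.70 ✓; ∠VLR = 50.20° ✓; |LR| = 17.20 ✗.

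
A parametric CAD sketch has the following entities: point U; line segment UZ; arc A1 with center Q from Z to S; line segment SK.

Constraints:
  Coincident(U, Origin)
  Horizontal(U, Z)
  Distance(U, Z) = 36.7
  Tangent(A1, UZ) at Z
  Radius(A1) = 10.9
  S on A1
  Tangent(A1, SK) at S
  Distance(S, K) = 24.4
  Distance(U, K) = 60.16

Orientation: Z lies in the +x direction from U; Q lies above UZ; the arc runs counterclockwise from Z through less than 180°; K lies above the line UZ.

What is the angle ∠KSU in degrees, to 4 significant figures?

106.1°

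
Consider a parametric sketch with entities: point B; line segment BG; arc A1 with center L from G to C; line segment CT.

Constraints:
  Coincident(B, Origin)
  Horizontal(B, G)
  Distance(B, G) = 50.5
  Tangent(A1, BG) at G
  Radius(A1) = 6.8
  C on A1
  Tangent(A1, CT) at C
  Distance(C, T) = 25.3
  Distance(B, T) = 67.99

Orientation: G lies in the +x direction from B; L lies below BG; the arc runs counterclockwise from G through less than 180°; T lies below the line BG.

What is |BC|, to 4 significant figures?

46.41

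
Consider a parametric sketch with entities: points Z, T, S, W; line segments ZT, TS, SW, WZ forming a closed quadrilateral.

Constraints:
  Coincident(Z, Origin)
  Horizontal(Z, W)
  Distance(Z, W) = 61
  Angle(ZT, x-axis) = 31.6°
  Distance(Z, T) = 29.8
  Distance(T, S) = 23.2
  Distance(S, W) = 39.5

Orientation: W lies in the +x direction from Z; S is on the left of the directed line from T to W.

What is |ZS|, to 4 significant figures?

52.29

Z is at the origin; ZW is horizontal with |ZW| = 61.0 and W in +x, so W = (61.0, 0). ZT runs at 31.6° with |ZT| = 29.8, so T = (25.38, 15.61). S is determined by |TS| = 23.2 and |SW| = 39.5 together: it lies at the intersection of circle(T, 23.2) and circle(W, 39.5). With |TW| = 38.89, the foot of the radical line on TW is 6.306 from T and the perpendicular offset is √(23.2² − 6.306²) = 22.33. Taking the left-of-TW solution: S = (40.12, 33.53).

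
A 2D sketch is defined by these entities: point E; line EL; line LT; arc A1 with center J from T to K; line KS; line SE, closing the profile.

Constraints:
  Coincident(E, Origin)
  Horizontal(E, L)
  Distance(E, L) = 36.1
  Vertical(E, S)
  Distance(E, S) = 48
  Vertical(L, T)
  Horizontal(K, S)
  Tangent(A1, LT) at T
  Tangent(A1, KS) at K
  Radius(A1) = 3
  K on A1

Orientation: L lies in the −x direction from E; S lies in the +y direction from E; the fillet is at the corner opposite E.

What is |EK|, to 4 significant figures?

58.31

E is at the origin; EL is horizontal with |EL| = 36.1 and L on the −x side, so L = (-36.10, 0.000). ES is vertical with |ES| = 48.0 and S on the +y side, so S = (0.000, 48.00). The virtual corner opposite E is at (-36.10, 48.00). Since A1 is tangent to LT there, JT ⟂ LT and since A1 is tangent to KS there, JK ⟂ KS, with radius 3.0, so the center J sits 3.0 in from both sides at J = (-33.10, 45.00). That places the tangent points at T = (-36.10, 45.00) on LT and K = (-33.10, 48.00) on KS. Then |EK| = |K − E| = 58.31.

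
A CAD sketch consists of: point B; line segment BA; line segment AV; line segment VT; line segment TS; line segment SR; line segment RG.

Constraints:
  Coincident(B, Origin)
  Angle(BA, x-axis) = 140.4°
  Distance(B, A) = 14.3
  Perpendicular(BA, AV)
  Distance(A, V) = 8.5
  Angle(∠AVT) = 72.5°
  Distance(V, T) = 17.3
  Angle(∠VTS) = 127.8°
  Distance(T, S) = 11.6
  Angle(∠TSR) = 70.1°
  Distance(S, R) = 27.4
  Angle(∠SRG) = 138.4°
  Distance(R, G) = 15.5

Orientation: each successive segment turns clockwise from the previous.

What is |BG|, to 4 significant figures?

32.93

B is at the origin; BA runs at 140.4° with length 14.3, so A = (-11.02, 9.115). BA is perpendicular to AV, so AV runs at 50.40°; with |AV| = 8.5, V = (-5.600, 15.66). ∠AVT = 72.5° gives VT at -57.10° from the x-axis; with |VT| = 17.3, T = (3.797, 1.139). ∠VTS = 127.8° gives TS at -109.3° from the x-axis; with |TS| = 11.6, S = (-0.03728, -9.809). ∠TSR = 70.1° gives SR at 140.8° from the x-axis; with |SR| = 27.4, R = (-21.27, 7.509). ∠SRG = 138.4° gives RG at 99.20° from the x-axis; with |RG| = 15.5, G = (-23.75, 22.81). Then |BG| = |G − B| = 32.93.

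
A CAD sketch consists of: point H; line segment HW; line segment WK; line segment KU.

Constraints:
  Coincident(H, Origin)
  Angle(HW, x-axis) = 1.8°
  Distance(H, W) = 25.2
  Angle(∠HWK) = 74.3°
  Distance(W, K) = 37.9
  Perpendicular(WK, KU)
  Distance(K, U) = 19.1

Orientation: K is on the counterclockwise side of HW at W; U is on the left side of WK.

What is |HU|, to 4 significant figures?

31.51

H is at the origin; HW runs at 1.8° with length 25.2, so W = 25.2·(cos 1.8°, sin 1.8°) = (25.19, 0.7916). ∠HWK = 74.3°, so WK runs at 1.8° + (180° − 74.3°) = 107.5° from the x-axis; with |WK| = 37.9, K = W + 37.9·(cos 107.5°, sin 107.5°) = (13.79, 36.94). WK is perpendicular to KU; with |KU| = 19.1 on the left of WK, U = K + 19.1·(-0.9537, -0.3007) = (-4.425, 31.19). Then |HU| = |U − H| = 31.51.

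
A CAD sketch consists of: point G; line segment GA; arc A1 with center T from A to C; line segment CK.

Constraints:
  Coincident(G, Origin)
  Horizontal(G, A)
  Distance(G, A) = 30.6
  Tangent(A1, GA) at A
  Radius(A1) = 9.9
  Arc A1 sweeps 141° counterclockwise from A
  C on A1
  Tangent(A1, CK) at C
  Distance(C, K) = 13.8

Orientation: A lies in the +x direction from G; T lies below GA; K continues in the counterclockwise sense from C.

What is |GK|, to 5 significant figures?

43.843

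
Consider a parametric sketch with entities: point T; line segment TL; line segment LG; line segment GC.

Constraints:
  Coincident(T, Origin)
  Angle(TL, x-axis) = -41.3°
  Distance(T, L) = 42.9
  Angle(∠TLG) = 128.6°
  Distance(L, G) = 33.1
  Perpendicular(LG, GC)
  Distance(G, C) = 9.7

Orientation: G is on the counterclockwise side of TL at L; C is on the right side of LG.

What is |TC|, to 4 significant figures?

73.84

∠TLG = 128.6°, so LG runs at -41.3° + (180° − 128.6°) = 10.10° from the x-axis; with |LG| = 33.1, G = L + 33.1·(cos 10.10°, sin 10.10°) = (64.82, -22.51). LG ⟂ GC; with |GC| = 9.7 on the right of LG, C = G + 9.7·(0.1754, -0.9845) = (66.52, -32.06). Then |TC| = |C − T| = 73.84.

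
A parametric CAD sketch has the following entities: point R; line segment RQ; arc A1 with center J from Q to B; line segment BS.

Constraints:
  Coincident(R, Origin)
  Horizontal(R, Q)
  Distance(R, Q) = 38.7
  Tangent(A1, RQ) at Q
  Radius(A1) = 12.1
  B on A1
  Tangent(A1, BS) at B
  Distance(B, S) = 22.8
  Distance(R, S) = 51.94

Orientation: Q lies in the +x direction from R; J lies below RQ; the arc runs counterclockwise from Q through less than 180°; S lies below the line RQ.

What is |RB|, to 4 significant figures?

32.00

Checks: |JB| = 12.10 ✓; ∠(JB, BS) = 90.00° ✓; |BS| = 22.80 ✓; |RS| = 51.94 ✓.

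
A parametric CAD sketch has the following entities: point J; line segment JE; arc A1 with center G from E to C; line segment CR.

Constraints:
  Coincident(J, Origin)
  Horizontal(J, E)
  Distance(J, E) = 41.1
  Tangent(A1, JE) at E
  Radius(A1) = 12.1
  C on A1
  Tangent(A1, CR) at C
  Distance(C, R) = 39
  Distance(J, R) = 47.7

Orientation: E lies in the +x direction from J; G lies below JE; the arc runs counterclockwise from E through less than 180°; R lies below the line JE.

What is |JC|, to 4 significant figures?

30.77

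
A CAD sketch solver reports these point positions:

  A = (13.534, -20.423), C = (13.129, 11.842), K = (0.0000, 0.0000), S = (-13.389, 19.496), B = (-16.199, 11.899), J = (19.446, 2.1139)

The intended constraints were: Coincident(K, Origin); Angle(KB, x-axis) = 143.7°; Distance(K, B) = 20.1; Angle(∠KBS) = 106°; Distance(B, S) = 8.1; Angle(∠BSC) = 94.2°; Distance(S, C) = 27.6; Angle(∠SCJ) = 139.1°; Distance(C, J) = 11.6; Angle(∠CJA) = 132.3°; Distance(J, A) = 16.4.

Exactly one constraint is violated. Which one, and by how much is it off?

Distance(J, A) = 16.4 — off by 6.90.

K = (0.00, 0.00) ✓; KB at 143.7° ✓; |KB| = 20.10 ✓; ∠KBS = 106.0° ✓; |BS| = 8.100 ✓; ∠BSC = 94.20° ✓; |SC| = 27.60 ✓; ∠SCJ = 139.1° ✓; |CJ| = 11.60 ✓; ∠CJA = 132.3° ✓; |JA| = 23.30 ✗.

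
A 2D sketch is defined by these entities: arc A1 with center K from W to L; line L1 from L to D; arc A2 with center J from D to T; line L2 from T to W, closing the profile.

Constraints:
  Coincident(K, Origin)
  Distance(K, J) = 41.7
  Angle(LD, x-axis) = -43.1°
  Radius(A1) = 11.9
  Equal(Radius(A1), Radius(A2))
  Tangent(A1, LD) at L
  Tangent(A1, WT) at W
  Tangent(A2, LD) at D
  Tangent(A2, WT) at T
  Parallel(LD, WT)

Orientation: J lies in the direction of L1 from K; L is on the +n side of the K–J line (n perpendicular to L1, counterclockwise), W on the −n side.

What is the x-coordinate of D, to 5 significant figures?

38.579

Tangency of A1 to both parallel lines with radius 11.9 puts L and W at K ± 11.9·n: L = (8.1310, 8.6889), W = (-8.1310, -8.6889). Equal radii place D and T the same way about J: D = J + 11.9·n = (38.579, -19.804), T = J − 11.9·n = (22.317, -37.181). So D.x = 38.579.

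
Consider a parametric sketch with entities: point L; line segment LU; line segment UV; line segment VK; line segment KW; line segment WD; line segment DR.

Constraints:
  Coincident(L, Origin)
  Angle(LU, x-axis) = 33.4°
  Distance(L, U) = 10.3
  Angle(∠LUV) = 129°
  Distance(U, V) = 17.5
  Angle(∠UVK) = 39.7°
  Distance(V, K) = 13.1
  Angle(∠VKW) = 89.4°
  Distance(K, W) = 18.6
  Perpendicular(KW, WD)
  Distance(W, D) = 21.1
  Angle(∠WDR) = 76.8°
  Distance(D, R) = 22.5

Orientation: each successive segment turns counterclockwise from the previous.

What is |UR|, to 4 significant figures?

21.91

L is at the origin; LU runs at 33.4° with length 10.3, so U = (8.599, 5.670). ∠LUV = 129.0° gives UV at 84.40° from the x-axis; with |UV| = 17.5, V = (10.31, 23.09). ∠UVK = 39.7° gives VK at -135.3° from the x-axis; with |VK| = 13.1, K = (0.9952, 13.87). ∠VKW = 89.4° gives KW at -44.70° from the x-axis; with |KW| = 18.6, W = (14.22, 0.7888). KW is perpendicular to WD, so WD runs at 45.30°; with |WD| = 21.1, D = (29.06, 15.79). ∠WDR = 76.8° gives DR at 148.5° from the x-axis; with |DR| = 22.5, R = (9.873, 27.54). Then |UR| = |R − U| = 21.91.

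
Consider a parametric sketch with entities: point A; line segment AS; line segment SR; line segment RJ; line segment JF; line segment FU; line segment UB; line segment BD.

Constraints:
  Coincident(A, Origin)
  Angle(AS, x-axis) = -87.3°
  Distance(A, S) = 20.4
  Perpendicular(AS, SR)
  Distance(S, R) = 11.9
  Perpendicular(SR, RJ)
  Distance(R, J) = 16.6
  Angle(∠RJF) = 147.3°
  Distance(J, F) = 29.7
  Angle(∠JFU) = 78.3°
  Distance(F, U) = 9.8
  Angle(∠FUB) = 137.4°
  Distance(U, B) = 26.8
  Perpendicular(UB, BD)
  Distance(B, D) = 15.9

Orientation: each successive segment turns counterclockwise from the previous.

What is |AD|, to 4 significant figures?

13.67

A is at the origin; AS runs at -87.3° with length 20.4, so S = (0.9610, -20.38). The perpendicularity gives SR at right angles to AS, so SR runs at 2.700°; with |SR| = 11.9, R = (12.85, -19.82). SR is perpendicular to RJ, so RJ runs at 92.70°; with |RJ| = 16.6, J = (12.07, -3.235). ∠RJF = 147.3° gives JF at 125.4° from the x-axis; with |JF| = 29.7, F = (-5.139, 20.97). ∠JFU = 78.3° gives FU at -132.9° from the x-axis; with |FU| = 9.8, U = (-11.81, 13.80). ∠FUB = 137.4° gives UB at -90.30° from the x-axis; with |UB| = 26.8, B = (-11.95, -13.00). UB is perpendicular to BD, so BD runs at -0.3000°; with |BD| = 15.9, D = (3.950, -13.09). Then |AD| = |D − A| = 13.67.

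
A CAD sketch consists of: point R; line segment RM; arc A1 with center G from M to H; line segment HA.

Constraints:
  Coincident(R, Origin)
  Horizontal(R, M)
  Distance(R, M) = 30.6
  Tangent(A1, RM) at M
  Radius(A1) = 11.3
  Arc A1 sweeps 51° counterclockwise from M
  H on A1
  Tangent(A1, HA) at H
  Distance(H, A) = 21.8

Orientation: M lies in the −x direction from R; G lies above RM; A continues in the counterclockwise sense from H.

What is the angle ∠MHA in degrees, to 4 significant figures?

154.5°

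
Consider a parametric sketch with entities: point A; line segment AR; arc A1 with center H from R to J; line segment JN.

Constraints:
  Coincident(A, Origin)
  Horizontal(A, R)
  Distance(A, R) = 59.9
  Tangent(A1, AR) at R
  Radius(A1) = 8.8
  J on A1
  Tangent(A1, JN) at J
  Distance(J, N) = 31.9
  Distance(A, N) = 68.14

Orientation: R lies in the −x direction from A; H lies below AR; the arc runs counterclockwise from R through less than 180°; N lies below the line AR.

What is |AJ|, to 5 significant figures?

69.002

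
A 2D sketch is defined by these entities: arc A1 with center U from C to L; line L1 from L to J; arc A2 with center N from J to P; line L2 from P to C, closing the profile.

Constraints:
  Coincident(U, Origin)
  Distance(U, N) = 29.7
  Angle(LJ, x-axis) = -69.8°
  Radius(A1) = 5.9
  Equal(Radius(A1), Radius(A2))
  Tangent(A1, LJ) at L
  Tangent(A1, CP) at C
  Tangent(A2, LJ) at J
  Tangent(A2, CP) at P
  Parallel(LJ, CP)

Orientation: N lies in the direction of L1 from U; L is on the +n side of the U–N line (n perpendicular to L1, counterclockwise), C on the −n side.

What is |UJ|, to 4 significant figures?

30.28

Tangency of A1 to both parallel lines with radius 5.9 puts L and C at U ± 5.9·n: L = (5.537, 2.037), C = (-5.537, -2.037). Equal radii place J and P the same way about N: J = N + 5.9·n = (15.79, -25.84), P = N − 5.9·n = (4.718, -29.91). Then |UJ| = |J − U| = 30.28.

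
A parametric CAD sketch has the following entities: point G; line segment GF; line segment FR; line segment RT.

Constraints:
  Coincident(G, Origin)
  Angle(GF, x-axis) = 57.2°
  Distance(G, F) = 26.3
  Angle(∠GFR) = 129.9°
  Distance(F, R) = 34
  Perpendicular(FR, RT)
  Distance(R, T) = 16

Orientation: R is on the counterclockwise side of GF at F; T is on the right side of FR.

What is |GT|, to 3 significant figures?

62.4

G is at the origin; GF runs at 57.2° with length 26.3, so F = 26.3·(cos 57.2°, sin 57.2°) = (14.2, 22.1). ∠GFR = 129.9°, so FR runs at 57.2° + (180° − 129.9°) = 107° from the x-axis; with |FR| = 34.0, R = F + 34.0·(cos 107°, sin 107°) = (4.14, 54.6). The perpendicularity gives RT at right angles to FR; with |RT| = 16.0 on the right of FR, T = R + 16.0·(0.955, 0.297) = (19.4, 59.3). Then |GT| = |T − G| = 62.4.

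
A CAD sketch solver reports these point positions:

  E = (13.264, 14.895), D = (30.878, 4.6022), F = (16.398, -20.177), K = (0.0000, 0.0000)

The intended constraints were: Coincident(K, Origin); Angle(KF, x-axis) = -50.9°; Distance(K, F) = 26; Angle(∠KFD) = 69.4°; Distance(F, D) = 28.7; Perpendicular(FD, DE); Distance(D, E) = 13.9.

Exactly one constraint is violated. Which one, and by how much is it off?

Distance(D, E) = 13.9 — off by 6.50.

K = (0.00, 0.00) ✓; KF at -50.90° ✓; |KF| = 26.00 ✓; ∠KFD = 69.40° ✓; |FD| = 28.70 ✓; ∠(FD, DE) = 90.00° ✓; |DE| = 20.40 ✗.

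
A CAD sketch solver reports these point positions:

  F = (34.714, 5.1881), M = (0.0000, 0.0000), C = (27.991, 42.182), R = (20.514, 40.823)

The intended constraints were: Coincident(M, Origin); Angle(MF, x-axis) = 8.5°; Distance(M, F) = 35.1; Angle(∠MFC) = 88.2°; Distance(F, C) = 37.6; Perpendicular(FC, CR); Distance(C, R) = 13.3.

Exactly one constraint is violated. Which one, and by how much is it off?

Distance(C, R) = 13.3 — off by 5.70.

M = (0.00, 0.00) ✓; MF at 8.500° ✓; |MF| = 35.10 ✓; ∠MFC = 88.20° ✓; |FC| = 37.60 ✓; ∠(FC, CR) = 90.00° ✓; |CR| = 7.600 ✗.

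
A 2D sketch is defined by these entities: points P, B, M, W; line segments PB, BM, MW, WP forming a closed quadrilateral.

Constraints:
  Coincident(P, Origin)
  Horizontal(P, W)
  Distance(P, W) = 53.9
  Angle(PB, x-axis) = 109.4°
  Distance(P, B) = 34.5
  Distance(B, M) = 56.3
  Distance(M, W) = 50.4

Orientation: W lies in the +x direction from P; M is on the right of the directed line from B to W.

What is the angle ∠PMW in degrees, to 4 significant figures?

87.12°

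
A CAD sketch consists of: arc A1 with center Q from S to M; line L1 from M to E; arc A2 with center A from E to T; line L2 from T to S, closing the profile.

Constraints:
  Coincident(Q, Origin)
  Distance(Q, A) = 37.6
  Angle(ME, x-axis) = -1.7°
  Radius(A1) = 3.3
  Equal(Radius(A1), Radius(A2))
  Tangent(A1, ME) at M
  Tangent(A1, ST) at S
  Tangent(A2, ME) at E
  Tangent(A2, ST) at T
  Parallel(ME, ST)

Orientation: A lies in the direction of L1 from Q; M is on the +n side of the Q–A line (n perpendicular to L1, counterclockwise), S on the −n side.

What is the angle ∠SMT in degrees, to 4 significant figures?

80.04°

Tangency of A1 to both parallel lines with radius 3.3 puts M and S at Q ± 3.3·n: M = (0.09790, 3.299), S = (-0.09790, -3.299). Equal radii place E and T the same way about A: E = A + 3.3·n = (37.68, 2.183), T = A − 3.3·n = (37.49, -4.414). Then cos ∠SMT = MS·MT / (|MS||MT|), giving 80.04°.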